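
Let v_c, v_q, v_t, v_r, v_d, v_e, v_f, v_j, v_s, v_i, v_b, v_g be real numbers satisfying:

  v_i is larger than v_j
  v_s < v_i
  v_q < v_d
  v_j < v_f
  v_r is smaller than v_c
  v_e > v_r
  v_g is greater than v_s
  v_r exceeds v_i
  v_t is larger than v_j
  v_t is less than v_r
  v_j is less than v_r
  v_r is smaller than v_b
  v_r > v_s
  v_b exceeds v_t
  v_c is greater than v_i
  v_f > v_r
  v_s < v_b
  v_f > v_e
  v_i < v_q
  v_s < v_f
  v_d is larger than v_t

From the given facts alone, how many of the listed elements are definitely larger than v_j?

Directly above v_j: v_i, v_t, v_r, v_f.
One step further: v_e, v_q, v_d, v_c, v_b (9 so far).
No other element is forced above v_j by the given relations, so the count is 9.

9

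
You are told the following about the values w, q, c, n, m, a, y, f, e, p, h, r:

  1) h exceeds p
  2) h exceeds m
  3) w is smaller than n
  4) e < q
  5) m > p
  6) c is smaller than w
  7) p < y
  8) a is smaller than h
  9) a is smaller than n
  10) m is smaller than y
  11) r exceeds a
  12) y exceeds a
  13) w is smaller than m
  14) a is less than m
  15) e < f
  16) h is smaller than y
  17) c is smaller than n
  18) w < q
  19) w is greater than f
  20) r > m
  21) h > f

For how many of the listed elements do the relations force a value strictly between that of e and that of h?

The relations place e below h. An element lies strictly between them when it is forced above e and also forced below h.
Above e: {f, w, m, n, q, r, y}. Below h: {c, p, a, f, w, m}.
Intersection: {f, w, m} — 3.

3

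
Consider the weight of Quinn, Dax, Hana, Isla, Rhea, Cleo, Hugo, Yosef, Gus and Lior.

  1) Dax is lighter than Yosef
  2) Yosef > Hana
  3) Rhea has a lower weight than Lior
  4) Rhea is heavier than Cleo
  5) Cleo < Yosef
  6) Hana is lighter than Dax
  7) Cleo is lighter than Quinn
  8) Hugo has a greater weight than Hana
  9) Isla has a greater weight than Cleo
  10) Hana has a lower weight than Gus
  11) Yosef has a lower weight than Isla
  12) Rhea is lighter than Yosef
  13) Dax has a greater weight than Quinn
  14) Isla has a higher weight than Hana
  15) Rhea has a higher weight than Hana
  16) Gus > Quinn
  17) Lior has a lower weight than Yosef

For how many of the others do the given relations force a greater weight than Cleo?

The elements the relations force above Cleo are Quinn, Dax, Rhea, Lior, Yosef, Gus, Isla — no chain reaches any other.
That is 7.

7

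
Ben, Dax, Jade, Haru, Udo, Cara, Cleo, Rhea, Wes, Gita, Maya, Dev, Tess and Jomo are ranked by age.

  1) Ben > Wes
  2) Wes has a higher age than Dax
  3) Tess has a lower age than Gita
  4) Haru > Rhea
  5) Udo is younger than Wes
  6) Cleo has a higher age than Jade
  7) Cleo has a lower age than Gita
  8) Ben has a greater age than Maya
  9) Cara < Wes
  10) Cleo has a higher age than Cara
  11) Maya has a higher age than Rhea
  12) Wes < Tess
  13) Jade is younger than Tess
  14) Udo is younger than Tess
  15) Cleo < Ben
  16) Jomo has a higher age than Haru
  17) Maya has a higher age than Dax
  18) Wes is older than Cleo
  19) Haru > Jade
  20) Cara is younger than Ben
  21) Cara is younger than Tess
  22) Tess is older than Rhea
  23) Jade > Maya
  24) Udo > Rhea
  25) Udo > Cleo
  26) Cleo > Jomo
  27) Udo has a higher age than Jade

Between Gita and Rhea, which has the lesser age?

The relevant relations are Rhea < Maya; Maya < Jade; Jade < Haru; Haru < Jomo; Jomo < Cleo; Cleo < Udo; Udo < Wes; Wes < Tess; Tess < Gita.
Together: Rhea < Maya < Jade < Haru < Jomo < Cleo < Udo < Wes < Tess < Gita.
So Rhea < Gita; Rhea is the younger of the two.

Rhea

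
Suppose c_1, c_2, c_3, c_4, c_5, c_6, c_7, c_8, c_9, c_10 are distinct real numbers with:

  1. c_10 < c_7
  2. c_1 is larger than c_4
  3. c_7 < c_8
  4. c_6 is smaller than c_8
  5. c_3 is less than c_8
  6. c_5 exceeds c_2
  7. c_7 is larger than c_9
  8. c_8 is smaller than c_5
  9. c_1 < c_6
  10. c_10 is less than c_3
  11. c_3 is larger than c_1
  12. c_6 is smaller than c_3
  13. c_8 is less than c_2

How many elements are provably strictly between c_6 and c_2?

Chaining upward from c_6 reaches: c_3, c_8, c_5.
Chaining downward from c_2 reaches: c_4, c_10, c_9, c_1, c_3, c_7, c_8.
Strictly between c_6 and c_2 are those in both lists: c_3, c_8 — 2 elements.

2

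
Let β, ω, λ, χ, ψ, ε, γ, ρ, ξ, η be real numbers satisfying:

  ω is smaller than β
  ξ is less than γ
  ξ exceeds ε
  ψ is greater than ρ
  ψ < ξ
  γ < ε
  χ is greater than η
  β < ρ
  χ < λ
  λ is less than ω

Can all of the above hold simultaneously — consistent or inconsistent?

inconsistent

We have ε < ξ stated directly, yet also ξ < γ < ε by chaining the others — so ξ < ε. Contradiction.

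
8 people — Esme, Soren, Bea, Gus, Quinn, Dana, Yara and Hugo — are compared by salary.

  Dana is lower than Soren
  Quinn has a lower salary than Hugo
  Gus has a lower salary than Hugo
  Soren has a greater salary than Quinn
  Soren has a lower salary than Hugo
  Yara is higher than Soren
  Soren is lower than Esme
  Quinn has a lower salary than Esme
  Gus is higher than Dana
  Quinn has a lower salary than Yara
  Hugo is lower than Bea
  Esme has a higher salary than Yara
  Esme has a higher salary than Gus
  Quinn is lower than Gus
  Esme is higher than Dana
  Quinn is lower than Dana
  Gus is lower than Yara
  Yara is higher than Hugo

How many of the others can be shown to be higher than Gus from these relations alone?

From Gus the given relations immediately reach Hugo, Yara, Esme.
From those, Bea — 4 in total.
Nothing else is reachable above Gus; 4 in all.

4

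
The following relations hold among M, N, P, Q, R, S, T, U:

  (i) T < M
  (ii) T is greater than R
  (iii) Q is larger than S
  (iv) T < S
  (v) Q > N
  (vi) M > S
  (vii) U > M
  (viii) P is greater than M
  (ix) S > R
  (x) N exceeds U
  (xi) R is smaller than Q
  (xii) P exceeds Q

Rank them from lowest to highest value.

Each adjacent pair is fixed by a given relation: R < T; T < S; S < M; M < U; U < N; N < Q; Q < P. Chaining them end to end gives the full order.

R < T < S < M < U < N < Q < P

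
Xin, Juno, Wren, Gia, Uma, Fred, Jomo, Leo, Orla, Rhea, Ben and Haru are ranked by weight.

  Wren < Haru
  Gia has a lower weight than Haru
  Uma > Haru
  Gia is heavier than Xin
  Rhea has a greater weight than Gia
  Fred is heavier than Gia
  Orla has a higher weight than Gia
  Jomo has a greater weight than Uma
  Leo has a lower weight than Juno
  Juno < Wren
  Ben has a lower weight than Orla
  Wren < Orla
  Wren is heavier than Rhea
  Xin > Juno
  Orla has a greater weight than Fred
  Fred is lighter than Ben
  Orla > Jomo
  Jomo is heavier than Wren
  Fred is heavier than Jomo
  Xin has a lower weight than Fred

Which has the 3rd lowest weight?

Xin

Chaining the given pairs: Leo < Juno < Xin < Gia < Rhea < Wren < Haru < Uma < Jomo < Fred < Ben < Orla.
The 3rd smallest is Xin.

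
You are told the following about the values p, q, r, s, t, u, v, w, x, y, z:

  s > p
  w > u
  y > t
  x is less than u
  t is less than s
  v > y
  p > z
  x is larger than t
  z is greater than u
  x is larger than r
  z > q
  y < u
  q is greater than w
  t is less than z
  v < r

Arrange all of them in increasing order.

t < y < v < r < x < u < w < q < z < p < s

Each adjacent pair is fixed by a given relation: t < y; y < v; v < r; r < x; x < u; u < w; w < q; q < z; z < p; p < s. Chaining them end to end gives the full order.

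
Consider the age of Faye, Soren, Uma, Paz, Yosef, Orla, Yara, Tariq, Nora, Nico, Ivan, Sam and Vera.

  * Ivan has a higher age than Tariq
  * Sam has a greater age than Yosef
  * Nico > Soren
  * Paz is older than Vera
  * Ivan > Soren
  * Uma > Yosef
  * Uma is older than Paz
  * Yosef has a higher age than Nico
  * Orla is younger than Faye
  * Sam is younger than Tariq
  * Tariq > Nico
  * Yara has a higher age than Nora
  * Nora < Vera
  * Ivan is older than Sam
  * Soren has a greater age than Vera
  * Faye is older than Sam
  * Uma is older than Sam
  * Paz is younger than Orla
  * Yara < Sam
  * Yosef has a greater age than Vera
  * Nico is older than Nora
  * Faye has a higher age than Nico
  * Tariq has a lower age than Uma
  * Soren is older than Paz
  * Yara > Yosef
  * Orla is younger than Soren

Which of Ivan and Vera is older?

Ivan

Following the relations from Vera: Vera < Paz < Orla < Soren < Nico < Yosef < Yara < Sam < Tariq < Ivan.
So Vera < Ivan; Ivan is the older of the two.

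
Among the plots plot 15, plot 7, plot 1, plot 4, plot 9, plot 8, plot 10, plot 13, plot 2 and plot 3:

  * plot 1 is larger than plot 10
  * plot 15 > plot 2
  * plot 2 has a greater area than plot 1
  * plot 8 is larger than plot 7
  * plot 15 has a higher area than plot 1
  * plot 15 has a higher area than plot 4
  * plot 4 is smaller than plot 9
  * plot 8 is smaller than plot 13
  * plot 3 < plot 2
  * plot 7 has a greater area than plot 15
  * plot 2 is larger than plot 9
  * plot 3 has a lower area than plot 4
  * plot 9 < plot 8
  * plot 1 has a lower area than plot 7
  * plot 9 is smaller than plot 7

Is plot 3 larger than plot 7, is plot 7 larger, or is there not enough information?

plot 3 < plot 4 and plot 4 < plot 9 give plot 3 < plot 9.
Then plot 9 < plot 2 extends the chain to plot 2.
With plot 2 < plot 15: plot 3 < plot 4 < plot 9 < plot 2 < plot 15.
Then plot 15 < plot 7 extends the chain to plot 7.
So plot 7 is larger.

plot 7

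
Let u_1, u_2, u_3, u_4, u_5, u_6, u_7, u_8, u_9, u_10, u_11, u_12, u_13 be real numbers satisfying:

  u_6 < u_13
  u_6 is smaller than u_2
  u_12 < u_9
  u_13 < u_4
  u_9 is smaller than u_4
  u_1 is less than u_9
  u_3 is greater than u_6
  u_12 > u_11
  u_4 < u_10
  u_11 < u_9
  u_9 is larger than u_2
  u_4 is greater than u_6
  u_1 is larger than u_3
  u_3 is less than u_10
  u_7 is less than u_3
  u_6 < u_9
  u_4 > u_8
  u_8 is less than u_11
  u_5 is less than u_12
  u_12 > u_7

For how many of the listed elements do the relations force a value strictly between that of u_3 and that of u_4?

The relations place u_3 below u_4. An element lies strictly between them when it is forced above u_3 and also forced below u_4.
Above u_3: {u_1, u_9, u_10}. Below u_4: {u_6, u_8, u_5, u_11, u_7, u_13, u_1, u_2, u_12, u_9}.
Intersection: {u_1, u_9} — 2.

2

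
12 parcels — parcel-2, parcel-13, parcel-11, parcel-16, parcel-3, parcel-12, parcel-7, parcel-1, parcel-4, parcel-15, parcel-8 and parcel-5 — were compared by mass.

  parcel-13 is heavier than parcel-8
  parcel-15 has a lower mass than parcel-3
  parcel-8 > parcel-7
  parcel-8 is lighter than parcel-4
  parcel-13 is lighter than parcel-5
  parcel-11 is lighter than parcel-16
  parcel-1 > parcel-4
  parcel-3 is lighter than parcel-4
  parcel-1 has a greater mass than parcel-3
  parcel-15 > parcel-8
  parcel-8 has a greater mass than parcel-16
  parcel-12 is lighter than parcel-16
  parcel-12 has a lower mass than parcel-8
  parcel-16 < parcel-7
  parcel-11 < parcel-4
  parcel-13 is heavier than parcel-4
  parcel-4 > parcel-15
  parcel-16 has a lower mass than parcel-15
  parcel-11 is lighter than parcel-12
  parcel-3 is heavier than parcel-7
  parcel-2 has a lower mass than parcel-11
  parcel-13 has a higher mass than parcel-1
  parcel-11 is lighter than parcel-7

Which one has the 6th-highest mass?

parcel-15

The consecutive relations fix a unique order: parcel-2 < parcel-11 < parcel-12 < parcel-16 < parcel-7 < parcel-8 < parcel-15 < parcel-3 < parcel-4 < parcel-1 < parcel-13 < parcel-5.
The 6th largest is parcel-15.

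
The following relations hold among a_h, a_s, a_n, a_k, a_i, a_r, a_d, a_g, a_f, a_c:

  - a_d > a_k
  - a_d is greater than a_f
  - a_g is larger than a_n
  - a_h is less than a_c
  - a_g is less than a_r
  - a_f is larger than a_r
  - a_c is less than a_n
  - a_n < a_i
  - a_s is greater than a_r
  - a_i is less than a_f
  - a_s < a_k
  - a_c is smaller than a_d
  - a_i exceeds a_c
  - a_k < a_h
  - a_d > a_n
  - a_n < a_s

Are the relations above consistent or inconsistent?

inconsistent

Chaining the given relations yields a_n < a_g < a_r < a_s < a_k < a_h < a_c, so a_n < a_c. But one relation states a_c < a_n. These cannot both hold.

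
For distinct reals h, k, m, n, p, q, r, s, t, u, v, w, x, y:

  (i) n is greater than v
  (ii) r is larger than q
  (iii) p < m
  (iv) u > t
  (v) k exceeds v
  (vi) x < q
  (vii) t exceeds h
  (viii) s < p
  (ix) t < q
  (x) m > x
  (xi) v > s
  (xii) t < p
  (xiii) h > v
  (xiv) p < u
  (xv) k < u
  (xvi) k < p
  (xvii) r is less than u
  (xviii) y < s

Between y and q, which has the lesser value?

y < s and s < v give y < v.
Then v < h extends the chain to h.
With h < t: y < s < v < h < t.
With t < q: y < s < v < h < t < q.
So y < q; y is the smaller of the two.

y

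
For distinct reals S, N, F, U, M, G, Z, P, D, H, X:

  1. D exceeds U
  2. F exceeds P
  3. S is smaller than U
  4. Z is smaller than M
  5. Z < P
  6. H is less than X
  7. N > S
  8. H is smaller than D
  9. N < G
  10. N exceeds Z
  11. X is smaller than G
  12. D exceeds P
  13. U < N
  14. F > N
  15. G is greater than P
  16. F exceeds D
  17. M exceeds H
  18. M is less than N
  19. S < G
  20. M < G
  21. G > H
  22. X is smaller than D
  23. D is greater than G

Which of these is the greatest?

Chaining downward from F: directly below it, P, N, D; then H, S, U, Z, M, X, G.
That covers every other element, and nothing is given above F, so F is the greatest.

F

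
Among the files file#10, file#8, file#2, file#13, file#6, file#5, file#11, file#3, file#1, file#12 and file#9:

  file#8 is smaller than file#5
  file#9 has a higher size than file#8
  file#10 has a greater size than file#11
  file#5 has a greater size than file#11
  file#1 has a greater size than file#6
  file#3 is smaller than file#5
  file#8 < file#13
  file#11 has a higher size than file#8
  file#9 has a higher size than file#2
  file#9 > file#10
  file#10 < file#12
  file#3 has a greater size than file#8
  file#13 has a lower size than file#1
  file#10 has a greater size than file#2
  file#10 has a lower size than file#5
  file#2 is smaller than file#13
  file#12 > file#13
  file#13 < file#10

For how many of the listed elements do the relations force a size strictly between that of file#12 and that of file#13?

1

Chaining upward from file#13 reaches: file#10, file#5, file#9, file#1.
Chaining downward from file#12 reaches: file#8, file#2, file#11, file#10.
Strictly between file#13 and file#12 are those in both lists: file#10 — 1 element.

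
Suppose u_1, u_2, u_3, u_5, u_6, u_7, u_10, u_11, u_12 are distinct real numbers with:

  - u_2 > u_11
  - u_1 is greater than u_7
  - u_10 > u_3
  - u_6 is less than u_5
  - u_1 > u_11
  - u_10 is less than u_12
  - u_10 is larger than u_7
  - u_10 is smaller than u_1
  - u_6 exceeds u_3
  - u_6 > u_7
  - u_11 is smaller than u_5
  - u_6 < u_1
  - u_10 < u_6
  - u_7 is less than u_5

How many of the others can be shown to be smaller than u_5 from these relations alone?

Directly below u_5: u_7, u_11, u_6.
One step further: u_3, u_10 (5 so far).
No other element is forced below u_5 by the given relations, so the count is 5.

5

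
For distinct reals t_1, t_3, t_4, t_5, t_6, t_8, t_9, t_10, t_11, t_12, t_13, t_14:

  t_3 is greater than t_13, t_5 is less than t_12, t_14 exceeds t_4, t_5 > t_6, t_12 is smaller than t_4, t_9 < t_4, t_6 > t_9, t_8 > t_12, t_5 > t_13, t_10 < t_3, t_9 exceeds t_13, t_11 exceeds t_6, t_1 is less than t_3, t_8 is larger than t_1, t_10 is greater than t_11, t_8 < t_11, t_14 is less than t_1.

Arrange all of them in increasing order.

t_13 < t_9 < t_6 < t_5 < t_12 < t_4 < t_14 < t_1 < t_8 < t_11 < t_10 < t_3

Nothing is placed below t_13, so it is least; from there t_13 < t_9; t_9 < t_6; t_6 < t_5; t_5 < t_12; t_12 < t_4; t_4 < t_14; t_14 < t_1; t_1 < t_8; t_8 < t_11; t_11 < t_10; t_10 < t_3, each given directly.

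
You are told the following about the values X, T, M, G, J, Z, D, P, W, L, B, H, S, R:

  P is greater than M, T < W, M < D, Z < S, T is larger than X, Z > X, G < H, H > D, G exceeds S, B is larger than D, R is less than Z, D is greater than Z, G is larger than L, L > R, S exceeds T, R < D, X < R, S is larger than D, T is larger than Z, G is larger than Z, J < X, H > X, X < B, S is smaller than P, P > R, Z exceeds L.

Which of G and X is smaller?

X

X < R and R < Z give X < Z.
With Z < D: X < R < Z < D.
Then D < S extends the chain to S.
With S < G: X < R < Z < D < S < G.
So X < G; X is the smaller of the two.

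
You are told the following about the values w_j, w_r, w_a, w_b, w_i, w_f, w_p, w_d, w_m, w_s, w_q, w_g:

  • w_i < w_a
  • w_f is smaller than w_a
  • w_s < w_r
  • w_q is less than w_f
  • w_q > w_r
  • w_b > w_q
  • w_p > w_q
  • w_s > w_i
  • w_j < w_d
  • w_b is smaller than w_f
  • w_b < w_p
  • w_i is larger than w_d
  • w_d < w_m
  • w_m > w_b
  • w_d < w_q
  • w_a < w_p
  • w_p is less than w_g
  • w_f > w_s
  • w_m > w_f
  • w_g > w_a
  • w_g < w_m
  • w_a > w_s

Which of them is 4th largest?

Piecing the relations together gives one ordering: w_j < w_d < w_i < w_s < w_r < w_q < w_b < w_f < w_a < w_p < w_g < w_m.
Counting 4 from the largest end gives w_a.

w_a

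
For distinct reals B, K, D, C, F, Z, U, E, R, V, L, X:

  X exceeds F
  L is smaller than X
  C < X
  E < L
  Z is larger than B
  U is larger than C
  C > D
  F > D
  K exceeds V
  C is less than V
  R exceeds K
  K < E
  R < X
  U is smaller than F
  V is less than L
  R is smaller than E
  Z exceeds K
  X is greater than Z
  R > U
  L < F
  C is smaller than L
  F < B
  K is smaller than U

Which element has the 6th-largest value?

The consecutive relations fix a unique order: D < C < V < K < U < R < E < L < F < B < Z < X.
Counting 6 from the largest end gives E.

E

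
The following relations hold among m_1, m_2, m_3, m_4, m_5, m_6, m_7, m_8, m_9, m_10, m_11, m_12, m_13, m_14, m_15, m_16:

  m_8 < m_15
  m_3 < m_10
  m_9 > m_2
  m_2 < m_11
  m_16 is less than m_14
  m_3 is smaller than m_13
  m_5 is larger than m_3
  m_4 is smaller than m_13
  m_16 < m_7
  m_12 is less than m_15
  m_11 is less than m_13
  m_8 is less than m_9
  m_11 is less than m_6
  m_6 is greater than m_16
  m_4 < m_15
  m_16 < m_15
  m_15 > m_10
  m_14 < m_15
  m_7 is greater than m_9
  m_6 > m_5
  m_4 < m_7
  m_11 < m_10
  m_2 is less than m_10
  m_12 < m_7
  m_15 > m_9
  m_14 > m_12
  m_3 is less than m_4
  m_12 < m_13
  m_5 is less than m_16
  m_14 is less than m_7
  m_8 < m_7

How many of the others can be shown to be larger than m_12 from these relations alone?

4

From m_12 the given relations immediately reach m_13, m_14, m_15, m_7.
No other element is forced above m_12 by the given relations, so the count is 4.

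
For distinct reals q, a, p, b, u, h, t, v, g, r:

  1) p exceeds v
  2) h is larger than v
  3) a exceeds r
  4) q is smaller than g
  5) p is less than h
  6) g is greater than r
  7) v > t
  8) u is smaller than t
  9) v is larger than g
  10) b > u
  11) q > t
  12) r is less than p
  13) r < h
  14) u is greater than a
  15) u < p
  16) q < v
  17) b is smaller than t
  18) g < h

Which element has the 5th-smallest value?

The consecutive relations fix a unique order: r < a < u < b < t < q < g < v < p < h.
The 5th smallest is t.

t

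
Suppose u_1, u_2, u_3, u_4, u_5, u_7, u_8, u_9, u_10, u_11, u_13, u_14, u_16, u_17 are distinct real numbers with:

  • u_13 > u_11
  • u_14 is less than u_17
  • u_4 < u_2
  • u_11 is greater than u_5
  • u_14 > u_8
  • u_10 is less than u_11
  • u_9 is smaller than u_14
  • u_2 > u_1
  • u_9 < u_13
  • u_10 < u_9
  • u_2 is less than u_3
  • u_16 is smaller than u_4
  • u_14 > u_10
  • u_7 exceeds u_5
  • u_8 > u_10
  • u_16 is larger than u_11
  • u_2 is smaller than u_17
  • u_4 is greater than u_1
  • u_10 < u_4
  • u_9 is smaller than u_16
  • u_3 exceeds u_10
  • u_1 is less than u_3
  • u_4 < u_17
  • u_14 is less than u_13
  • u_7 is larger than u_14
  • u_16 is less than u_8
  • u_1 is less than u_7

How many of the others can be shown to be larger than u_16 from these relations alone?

8

Directly above u_16: u_8, u_4.
One step further: u_14, u_2, u_17 (5 so far).
One step further: u_13, u_3, u_7 (8 so far).
No other element is forced above u_16 by the given relations, so the count is 8.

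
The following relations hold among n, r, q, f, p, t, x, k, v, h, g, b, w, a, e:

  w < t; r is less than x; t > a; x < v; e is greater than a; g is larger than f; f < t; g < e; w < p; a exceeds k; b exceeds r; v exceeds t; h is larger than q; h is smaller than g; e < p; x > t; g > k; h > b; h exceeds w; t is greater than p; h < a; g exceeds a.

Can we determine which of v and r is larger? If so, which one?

v

Chaining the given relations: r < b < h < a < g < e < p < t < x < v.
So v is larger.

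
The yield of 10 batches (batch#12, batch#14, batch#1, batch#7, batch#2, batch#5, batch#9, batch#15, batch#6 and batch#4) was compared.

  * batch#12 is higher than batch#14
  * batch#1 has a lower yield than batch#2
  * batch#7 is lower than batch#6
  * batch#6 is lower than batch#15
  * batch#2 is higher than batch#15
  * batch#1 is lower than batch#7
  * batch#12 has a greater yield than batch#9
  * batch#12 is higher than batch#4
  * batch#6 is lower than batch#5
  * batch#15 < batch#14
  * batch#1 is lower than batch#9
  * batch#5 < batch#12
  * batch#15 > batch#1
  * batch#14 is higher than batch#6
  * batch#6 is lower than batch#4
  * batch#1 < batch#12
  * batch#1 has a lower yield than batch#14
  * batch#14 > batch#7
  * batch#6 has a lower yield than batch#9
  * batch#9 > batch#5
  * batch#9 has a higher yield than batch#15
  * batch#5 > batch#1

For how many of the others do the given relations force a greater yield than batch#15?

From batch#15 the given relations immediately reach batch#14, batch#2, batch#9.
From those, batch#12 — 4 in total.
Nothing else is reachable above batch#15; 4 in all.

4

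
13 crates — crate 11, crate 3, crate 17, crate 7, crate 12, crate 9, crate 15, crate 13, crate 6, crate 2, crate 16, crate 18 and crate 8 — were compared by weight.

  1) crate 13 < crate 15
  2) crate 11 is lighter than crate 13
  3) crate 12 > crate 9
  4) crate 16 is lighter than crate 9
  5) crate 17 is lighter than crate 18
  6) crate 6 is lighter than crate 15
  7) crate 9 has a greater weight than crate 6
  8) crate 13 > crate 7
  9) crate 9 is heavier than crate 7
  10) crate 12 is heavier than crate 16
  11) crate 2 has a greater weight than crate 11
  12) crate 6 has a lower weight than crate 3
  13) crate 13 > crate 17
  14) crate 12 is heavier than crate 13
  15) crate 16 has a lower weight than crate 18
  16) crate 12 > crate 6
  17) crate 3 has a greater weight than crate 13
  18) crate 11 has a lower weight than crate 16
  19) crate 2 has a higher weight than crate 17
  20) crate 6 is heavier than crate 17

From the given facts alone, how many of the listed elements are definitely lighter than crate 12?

7

Directly below crate 12: crate 16, crate 13, crate 6, crate 9.
One step further: crate 11, crate 17, crate 7 (7 so far).
Nothing else is reachable below crate 12; 7 in all.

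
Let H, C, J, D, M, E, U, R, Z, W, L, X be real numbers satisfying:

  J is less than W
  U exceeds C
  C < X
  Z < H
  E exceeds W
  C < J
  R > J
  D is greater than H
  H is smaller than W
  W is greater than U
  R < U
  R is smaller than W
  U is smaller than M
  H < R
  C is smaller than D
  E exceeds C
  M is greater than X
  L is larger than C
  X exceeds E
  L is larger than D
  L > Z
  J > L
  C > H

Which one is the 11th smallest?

The consecutive relations fix a unique order: Z < H < C < D < L < J < R < U < W < E < X < M.
Counting 11 from the smallest end gives X.

X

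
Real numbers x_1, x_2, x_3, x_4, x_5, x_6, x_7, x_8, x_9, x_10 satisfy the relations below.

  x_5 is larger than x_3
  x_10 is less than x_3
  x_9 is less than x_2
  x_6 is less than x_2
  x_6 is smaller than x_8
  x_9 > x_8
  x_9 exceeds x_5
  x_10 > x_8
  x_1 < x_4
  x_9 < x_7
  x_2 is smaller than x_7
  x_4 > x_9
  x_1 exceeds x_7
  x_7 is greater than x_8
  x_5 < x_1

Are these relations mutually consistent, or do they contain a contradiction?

Every relation is compatible with x_6 < x_8 < x_10 < x_3 < x_5 < x_9 < x_2 < x_7 < x_1 < x_4; the set is consistent.

consistent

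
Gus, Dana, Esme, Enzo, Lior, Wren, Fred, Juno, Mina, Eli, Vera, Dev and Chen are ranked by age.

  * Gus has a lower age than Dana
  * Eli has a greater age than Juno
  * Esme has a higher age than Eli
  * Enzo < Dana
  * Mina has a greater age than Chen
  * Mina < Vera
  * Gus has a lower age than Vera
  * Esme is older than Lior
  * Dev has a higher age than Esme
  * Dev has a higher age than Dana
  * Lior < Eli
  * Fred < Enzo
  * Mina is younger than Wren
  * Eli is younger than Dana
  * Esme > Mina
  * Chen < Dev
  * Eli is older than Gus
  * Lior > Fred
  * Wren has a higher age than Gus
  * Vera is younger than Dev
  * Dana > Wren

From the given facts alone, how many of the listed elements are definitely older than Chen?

6

The elements the relations force above Chen are Mina, Vera, Wren, Dana, Esme, Dev — no chain reaches any other.
That is 6.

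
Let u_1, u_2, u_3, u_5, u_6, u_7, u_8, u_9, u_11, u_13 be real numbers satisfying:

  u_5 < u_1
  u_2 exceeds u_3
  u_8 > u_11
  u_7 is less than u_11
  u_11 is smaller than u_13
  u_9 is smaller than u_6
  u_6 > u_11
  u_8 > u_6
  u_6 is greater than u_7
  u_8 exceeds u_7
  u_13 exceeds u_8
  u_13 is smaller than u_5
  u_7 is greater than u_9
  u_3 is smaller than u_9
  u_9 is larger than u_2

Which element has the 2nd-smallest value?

u_2

The consecutive relations fix a unique order: u_3 < u_2 < u_9 < u_7 < u_11 < u_6 < u_8 < u_13 < u_5 < u_1.
Counting 2 from the smallest end gives u_2.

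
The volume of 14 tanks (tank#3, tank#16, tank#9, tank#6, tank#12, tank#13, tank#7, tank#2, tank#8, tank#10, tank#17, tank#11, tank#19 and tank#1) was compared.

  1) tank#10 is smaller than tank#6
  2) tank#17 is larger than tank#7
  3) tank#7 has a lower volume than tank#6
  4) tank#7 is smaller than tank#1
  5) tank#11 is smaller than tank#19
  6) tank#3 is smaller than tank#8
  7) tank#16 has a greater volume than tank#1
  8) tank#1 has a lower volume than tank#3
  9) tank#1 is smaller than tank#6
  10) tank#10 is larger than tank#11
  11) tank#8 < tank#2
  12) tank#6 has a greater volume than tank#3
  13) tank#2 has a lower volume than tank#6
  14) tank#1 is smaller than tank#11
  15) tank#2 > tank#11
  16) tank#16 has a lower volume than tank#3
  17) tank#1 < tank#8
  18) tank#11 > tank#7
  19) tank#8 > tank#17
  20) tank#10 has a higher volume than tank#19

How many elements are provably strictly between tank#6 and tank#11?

The relations place tank#11 below tank#6. An element lies strictly between them when it is forced above tank#11 and also forced below tank#6.
Above tank#11: {tank#19, tank#10, tank#2}. Below tank#6: {tank#7, tank#1, tank#19, tank#16, tank#17, tank#3, tank#8, tank#10, tank#2}.
Intersection: {tank#19, tank#10, tank#2} — 3.

3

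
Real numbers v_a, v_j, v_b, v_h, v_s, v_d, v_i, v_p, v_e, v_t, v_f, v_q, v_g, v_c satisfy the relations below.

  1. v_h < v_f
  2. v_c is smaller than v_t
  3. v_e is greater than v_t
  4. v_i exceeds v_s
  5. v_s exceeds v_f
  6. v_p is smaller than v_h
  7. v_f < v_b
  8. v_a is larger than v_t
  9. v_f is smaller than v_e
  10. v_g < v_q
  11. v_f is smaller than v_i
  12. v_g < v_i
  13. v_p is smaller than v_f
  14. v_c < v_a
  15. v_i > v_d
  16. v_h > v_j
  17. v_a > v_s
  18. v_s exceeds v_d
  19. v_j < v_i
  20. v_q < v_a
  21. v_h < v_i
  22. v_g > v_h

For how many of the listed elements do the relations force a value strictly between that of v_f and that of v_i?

Chaining upward from v_f reaches: v_s, v_e, v_a, v_b.
Chaining downward from v_i reaches: v_p, v_d, v_j, v_h, v_s, v_g.
Strictly between v_f and v_i are those in both lists: v_s — 1 element.

1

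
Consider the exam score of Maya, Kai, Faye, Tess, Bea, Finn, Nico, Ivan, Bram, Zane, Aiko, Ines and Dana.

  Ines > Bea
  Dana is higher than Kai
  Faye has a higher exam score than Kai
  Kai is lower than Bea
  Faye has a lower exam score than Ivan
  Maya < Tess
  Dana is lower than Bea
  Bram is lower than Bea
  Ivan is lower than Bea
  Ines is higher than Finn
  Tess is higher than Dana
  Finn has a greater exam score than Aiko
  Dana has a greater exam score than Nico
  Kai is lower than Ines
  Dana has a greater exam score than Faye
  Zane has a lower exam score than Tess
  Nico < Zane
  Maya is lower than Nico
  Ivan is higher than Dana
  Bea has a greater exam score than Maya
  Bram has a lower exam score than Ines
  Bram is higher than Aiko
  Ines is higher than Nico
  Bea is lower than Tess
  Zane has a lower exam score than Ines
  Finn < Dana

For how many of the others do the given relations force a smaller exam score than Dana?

The elements the relations force below Dana are Aiko, Finn, Kai, Maya, Faye, Nico — no chain reaches any other.
That is 6.

6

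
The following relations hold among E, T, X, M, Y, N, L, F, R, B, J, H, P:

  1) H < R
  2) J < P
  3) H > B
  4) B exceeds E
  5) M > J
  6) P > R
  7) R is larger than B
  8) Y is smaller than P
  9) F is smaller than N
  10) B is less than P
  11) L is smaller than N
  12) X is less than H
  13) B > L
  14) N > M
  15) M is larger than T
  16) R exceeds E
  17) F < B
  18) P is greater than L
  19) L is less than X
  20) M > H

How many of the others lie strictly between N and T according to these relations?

1

The relations place T below N. An element lies strictly between them when it is forced above T and also forced below N.
Above T: {M}. Below N: {F, E, L, B, X, H, J, M}.
Intersection: {M} — 1.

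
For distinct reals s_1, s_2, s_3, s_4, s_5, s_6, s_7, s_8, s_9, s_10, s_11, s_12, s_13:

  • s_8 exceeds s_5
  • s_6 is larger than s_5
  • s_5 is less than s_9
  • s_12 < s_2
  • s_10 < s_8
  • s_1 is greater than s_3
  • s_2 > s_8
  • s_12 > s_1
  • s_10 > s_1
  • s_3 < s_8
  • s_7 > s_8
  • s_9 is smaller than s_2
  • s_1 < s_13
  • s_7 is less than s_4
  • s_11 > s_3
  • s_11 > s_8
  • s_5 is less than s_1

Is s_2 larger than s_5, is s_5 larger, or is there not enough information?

The relevant relations are s_5 < s_1; s_1 < s_10; s_10 < s_8; s_8 < s_2.
Chaining these gives s_5 < s_1 < s_10 < s_8 < s_2.
So s_2 is larger.

s_2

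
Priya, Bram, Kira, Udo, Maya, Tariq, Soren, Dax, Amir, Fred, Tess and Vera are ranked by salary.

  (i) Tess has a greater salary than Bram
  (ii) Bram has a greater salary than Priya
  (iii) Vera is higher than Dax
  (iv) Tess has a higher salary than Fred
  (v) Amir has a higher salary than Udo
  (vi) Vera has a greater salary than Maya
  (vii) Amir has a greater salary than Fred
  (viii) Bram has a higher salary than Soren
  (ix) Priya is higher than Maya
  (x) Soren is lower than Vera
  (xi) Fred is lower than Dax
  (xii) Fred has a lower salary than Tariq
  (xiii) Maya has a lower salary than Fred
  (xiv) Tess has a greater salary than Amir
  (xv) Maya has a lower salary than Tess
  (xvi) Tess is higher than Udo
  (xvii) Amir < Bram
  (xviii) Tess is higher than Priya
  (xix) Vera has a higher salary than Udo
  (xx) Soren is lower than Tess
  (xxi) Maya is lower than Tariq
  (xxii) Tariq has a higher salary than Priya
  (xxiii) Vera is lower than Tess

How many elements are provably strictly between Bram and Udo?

Chaining upward from Udo reaches: Amir, Vera, Tess.
Chaining downward from Bram reaches: Maya, Fred, Amir, Priya, Soren.
Strictly between Udo and Bram are those in both lists: Amir — 1 element.

1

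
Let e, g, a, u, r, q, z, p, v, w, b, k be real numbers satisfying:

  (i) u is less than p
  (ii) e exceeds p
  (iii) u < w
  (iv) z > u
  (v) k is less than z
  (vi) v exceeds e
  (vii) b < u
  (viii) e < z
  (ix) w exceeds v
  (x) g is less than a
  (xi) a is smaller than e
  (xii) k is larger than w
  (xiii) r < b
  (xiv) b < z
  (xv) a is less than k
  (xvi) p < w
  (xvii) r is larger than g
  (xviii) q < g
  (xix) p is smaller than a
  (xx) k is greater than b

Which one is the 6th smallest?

p

The consecutive relations fix a unique order: q < g < r < b < u < p < a < e < v < w < k < z.
The 6th smallest is p.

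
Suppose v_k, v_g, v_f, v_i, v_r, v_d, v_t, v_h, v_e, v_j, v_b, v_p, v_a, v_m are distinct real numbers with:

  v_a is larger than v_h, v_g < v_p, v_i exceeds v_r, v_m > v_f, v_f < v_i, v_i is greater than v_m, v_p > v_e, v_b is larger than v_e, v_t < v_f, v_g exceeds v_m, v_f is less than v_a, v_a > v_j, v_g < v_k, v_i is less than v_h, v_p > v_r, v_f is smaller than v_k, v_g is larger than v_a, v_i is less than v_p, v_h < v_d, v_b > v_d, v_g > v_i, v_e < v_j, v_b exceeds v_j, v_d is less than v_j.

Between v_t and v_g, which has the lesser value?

Link the given pairs in sequence: v_t < v_f; v_f < v_m; v_m < v_i; v_i < v_h; v_h < v_d; v_d < v_j; v_j < v_a; v_a < v_g.
Chaining these gives v_t < v_f < v_m < v_i < v_h < v_d < v_j < v_a < v_g.
So v_t < v_g; v_t is the smaller of the two.

v_t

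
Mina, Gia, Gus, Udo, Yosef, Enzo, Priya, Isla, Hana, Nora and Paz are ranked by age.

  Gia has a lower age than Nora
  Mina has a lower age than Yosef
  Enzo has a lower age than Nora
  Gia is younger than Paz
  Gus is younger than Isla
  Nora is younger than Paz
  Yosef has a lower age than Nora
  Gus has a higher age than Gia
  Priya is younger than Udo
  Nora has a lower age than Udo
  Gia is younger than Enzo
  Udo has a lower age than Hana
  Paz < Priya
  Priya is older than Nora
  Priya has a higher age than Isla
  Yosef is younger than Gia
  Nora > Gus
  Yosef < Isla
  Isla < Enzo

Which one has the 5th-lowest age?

Isla

The consecutive relations fix a unique order: Mina < Yosef < Gia < Gus < Isla < Enzo < Nora < Paz < Priya < Udo < Hana.
The 5th smallest is Isla.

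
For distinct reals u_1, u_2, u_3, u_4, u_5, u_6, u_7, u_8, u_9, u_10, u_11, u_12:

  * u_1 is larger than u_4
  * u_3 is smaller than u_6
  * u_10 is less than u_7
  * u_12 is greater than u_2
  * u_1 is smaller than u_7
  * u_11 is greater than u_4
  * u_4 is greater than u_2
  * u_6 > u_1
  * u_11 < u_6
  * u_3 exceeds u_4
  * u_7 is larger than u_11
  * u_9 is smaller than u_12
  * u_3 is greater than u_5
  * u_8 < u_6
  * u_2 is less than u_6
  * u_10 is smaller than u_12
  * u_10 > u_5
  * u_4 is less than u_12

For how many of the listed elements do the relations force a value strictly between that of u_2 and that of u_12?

Chaining upward from u_2 reaches: u_4, u_1, u_11, u_3, u_7, u_6.
Chaining downward from u_12 reaches: u_4, u_5, u_9, u_10.
Strictly between u_2 and u_12 are those in both lists: u_4 — 1 element.

1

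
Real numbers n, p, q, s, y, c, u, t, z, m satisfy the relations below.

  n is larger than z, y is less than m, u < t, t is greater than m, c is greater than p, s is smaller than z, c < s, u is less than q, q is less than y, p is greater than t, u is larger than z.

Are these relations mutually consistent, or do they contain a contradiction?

Chaining the given relations yields u < q < y < m < t < p < c < s < z, so u < z. But one relation states z < u. These cannot both hold.

inconsistent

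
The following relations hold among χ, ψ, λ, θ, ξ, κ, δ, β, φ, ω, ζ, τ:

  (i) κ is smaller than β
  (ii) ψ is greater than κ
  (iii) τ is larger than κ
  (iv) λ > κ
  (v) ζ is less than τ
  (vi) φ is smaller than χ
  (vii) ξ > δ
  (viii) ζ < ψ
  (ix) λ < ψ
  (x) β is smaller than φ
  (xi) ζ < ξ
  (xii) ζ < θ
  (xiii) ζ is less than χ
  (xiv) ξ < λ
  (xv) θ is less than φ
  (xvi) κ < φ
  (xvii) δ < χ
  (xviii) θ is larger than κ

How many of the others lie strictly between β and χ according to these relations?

1

Chaining upward from β reaches: φ.
Chaining downward from χ reaches: κ, δ, ζ, θ, φ.
Strictly between β and χ are those in both lists: φ — 1 element.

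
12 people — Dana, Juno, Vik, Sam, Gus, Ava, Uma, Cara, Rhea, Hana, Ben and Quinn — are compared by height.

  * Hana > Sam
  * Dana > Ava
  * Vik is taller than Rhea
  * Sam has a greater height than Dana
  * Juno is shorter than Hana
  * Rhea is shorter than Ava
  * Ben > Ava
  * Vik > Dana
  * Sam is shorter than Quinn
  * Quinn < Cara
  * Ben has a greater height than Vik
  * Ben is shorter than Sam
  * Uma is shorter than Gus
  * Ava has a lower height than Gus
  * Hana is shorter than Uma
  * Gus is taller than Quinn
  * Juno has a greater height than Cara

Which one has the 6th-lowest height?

Chaining the given pairs: Rhea < Ava < Dana < Vik < Ben < Sam < Quinn < Cara < Juno < Hana < Uma < Gus.
Counting 6 from the smallest end gives Sam.

Sam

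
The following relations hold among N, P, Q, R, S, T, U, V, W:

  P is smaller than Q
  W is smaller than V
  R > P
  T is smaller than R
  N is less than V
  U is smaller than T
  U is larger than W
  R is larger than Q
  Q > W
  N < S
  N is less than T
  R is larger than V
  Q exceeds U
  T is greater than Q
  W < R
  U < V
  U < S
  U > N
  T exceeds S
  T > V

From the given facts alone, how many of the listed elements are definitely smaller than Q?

4

Directly below Q: W, U, P.
One step further: N (4 so far).
Nothing else is reachable below Q; 4 in all.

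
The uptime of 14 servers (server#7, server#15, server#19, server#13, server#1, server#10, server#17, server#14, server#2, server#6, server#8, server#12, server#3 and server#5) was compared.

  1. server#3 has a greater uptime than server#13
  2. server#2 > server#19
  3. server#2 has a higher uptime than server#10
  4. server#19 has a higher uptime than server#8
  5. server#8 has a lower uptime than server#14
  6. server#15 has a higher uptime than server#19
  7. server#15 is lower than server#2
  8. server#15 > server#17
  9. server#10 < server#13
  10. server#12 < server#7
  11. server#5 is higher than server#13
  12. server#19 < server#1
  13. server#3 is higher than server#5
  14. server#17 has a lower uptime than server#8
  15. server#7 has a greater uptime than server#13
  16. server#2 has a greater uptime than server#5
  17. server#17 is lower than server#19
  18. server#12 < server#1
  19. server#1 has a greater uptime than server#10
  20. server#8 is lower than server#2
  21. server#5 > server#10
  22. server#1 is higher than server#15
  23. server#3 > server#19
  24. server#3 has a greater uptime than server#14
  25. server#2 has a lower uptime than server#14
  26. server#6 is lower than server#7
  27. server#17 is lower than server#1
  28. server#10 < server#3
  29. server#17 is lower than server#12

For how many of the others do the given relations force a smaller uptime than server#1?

The elements the relations force below server#1 are server#17, server#8, server#10, server#12, server#19, server#15 — no chain reaches any other.
That is 6.

6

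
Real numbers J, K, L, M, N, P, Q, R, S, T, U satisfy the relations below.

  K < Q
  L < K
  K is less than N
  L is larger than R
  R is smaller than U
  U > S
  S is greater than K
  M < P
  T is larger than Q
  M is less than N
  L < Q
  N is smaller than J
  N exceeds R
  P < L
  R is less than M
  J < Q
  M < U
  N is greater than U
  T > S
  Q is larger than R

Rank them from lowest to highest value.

Nothing is placed below R, so it is least; from there R < M; M < P; P < L; L < K; K < S; S < U; U < N; N < J; J < Q; Q < T, each given directly.

R < M < P < L < K < S < U < N < J < Q < T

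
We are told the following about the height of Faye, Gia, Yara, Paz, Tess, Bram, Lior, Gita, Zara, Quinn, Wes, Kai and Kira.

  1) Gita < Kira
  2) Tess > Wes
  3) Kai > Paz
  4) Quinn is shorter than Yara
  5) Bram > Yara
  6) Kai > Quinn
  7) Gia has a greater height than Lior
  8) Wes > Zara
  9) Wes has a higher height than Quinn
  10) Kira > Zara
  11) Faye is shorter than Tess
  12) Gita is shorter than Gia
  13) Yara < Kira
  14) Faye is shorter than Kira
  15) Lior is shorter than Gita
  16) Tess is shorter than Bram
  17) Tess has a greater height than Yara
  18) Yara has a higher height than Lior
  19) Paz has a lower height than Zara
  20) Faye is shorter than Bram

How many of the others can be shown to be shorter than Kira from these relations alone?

7

The elements the relations force below Kira are Lior, Quinn, Paz, Yara, Zara, Gita, Faye — no chain reaches any other.
That is 7.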